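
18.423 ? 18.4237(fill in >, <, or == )<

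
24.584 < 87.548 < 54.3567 False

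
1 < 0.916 False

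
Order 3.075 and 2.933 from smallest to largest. 2.933, 3.075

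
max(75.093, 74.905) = 75.093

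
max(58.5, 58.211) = 58.5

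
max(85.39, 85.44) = 85.44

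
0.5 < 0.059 False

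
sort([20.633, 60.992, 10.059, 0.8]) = [0.8, 10.059, 20.633, 60.992]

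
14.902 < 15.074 True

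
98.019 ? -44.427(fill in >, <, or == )>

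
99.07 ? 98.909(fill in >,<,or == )>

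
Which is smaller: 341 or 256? 256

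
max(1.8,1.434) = 1.8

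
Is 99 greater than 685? No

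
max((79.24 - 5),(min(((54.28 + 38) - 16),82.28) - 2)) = 74.28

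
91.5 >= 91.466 True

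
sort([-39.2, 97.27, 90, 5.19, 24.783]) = [-39.2, 5.19, 24.783, 90, 97.27]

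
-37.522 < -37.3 True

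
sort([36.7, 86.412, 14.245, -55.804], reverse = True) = [86.412, 36.7, 14.245, -55.804]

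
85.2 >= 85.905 False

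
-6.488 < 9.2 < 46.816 True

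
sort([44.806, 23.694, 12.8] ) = [12.8, 23.694, 44.806]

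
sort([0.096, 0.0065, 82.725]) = [0.0065, 0.096, 82.725]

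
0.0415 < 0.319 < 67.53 True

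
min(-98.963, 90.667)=-98.963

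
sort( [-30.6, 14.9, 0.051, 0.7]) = [-30.6, 0.051, 0.7, 14.9]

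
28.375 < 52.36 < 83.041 True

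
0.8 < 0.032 False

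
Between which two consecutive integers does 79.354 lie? 79 and 80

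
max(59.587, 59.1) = 59.587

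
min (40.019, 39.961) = 39.961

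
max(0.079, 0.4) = 0.4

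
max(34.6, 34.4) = 34.6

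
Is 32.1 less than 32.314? Yes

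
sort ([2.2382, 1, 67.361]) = [1, 2.2382, 67.361]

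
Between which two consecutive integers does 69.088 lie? 69 and 70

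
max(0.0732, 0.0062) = 0.0732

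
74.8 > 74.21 True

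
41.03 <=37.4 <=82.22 False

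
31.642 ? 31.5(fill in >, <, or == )>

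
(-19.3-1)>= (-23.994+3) True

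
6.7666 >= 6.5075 True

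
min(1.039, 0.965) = 0.965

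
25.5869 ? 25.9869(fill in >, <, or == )<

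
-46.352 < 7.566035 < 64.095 True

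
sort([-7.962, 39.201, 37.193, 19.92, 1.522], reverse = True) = [39.201, 37.193, 19.92, 1.522, -7.962]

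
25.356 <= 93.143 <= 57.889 False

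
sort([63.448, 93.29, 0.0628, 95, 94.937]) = [0.0628, 63.448, 93.29, 94.937, 95]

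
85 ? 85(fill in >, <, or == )==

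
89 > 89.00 False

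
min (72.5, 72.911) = 72.5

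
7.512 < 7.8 True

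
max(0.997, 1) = 1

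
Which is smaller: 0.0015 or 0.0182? 0.0015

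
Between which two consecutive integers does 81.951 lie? 81 and 82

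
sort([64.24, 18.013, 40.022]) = [18.013, 40.022, 64.24]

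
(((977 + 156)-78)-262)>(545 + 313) False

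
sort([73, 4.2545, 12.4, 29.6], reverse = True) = [73, 29.6, 12.4, 4.2545]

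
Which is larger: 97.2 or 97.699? 97.699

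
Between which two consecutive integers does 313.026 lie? 313 and 314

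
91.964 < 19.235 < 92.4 False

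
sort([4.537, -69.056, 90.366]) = [-69.056, 4.537, 90.366]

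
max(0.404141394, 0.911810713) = 0.911810713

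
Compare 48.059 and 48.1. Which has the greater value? 48.1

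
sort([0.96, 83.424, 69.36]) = [0.96, 69.36, 83.424]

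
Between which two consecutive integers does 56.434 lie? 56 and 57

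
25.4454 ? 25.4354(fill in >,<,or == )>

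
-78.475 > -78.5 True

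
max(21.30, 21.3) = 21.3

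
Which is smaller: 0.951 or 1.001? 0.951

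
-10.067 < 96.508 True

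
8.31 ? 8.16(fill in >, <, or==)>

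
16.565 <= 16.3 False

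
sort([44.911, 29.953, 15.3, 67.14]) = [15.3, 29.953, 44.911, 67.14]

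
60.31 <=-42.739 False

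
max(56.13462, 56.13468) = 56.13468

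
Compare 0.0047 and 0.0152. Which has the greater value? 0.0152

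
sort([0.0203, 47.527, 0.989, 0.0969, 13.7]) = [0.0203, 0.0969, 0.989, 13.7, 47.527]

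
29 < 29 False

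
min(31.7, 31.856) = 31.7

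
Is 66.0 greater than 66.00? No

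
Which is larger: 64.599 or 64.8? 64.8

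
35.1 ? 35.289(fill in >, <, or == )<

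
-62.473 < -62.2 True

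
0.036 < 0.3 True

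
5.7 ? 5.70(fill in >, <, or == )==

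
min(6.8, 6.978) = 6.8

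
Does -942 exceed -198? No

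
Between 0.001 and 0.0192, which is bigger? 0.0192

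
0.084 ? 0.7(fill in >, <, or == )<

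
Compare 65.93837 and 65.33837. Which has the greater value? 65.93837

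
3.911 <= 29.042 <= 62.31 True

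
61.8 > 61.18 True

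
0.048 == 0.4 False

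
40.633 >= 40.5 True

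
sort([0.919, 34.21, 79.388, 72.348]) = [0.919, 34.21, 72.348, 79.388]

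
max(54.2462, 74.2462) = 74.2462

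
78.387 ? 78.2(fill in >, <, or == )>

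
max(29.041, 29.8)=29.8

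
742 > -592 True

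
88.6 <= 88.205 False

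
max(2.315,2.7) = 2.7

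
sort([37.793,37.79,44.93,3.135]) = [3.135,37.79,37.793,44.93]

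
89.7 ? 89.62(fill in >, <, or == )>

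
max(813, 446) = 813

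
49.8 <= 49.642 False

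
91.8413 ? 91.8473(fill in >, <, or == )<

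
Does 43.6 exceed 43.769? No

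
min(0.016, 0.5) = 0.016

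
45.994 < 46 True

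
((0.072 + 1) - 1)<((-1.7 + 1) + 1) True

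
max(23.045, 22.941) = 23.045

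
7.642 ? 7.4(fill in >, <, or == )>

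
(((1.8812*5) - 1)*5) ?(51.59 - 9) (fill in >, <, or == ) <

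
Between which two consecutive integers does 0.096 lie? 0 and 1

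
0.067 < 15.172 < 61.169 True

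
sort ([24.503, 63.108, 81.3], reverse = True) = [81.3, 63.108, 24.503]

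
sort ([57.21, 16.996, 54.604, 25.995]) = [16.996, 25.995, 54.604, 57.21]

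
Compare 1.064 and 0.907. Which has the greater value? 1.064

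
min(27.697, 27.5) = 27.5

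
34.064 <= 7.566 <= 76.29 False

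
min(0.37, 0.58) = 0.37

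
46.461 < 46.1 False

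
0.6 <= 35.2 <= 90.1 True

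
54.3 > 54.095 True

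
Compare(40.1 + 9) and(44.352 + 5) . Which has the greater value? (44.352 + 5)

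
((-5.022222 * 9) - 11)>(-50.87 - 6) True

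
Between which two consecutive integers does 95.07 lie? 95 and 96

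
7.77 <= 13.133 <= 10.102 False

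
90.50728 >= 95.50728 False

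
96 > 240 False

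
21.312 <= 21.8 True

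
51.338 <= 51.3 False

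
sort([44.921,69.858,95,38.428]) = [38.428,44.921,69.858,95]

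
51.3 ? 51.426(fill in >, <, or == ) <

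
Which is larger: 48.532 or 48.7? 48.7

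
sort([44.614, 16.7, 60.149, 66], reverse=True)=[66, 60.149, 44.614, 16.7]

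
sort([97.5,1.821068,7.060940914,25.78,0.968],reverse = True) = [97.5,25.78,7.060940914,1.821068,0.968]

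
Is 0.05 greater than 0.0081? Yes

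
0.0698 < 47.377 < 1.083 False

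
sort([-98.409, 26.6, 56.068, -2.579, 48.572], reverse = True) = [56.068, 48.572, 26.6, -2.579, -98.409]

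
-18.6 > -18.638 True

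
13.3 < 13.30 False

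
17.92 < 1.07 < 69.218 False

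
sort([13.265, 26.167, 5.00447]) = [5.00447, 13.265, 26.167]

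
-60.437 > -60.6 True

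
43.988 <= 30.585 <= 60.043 False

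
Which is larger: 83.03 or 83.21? 83.21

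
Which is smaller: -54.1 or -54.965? -54.965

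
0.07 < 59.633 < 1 False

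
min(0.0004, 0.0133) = 0.0004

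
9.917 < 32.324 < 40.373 True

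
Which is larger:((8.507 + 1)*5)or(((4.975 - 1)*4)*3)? (((4.975 - 1)*4)*3)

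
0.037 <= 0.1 True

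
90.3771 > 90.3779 False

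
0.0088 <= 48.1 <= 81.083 True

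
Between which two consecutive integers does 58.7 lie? 58 and 59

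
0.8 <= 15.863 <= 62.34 True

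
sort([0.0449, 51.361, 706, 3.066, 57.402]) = [0.0449, 3.066, 51.361, 57.402, 706]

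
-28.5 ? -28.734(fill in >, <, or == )>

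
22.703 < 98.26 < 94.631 False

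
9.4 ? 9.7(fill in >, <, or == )<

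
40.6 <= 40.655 True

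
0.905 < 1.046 True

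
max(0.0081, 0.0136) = 0.0136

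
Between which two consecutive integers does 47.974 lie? 47 and 48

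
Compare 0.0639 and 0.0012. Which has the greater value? 0.0639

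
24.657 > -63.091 True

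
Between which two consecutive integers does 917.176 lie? 917 and 918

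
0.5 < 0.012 False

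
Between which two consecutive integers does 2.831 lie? 2 and 3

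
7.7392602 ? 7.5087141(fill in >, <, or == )>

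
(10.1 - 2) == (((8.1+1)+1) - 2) True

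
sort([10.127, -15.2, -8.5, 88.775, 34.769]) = [-15.2, -8.5, 10.127, 34.769, 88.775]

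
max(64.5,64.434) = 64.5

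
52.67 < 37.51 False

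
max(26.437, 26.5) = 26.5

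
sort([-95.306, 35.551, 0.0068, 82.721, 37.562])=[-95.306, 0.0068, 35.551, 37.562, 82.721]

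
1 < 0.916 False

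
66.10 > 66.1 False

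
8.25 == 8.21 False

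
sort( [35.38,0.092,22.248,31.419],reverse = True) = [35.38,31.419,22.248,0.092]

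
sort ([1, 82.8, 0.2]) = [0.2, 1, 82.8]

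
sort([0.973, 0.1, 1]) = [0.1, 0.973, 1]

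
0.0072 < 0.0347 True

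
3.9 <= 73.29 True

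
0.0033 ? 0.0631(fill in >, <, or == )<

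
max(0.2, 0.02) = 0.2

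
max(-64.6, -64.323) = -64.323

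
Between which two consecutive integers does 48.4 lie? 48 and 49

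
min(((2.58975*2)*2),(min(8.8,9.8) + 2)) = 10.359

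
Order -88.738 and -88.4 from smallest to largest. -88.738, -88.4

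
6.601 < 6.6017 True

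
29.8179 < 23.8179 False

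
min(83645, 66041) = 66041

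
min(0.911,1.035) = 0.911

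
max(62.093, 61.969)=62.093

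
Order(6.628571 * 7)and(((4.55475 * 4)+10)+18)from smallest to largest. (((4.55475 * 4)+10)+18), (6.628571 * 7)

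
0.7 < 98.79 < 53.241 False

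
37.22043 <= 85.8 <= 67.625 False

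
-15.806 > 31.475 False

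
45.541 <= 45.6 True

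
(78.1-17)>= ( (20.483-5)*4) False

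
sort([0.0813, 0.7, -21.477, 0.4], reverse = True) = [0.7, 0.4, 0.0813, -21.477]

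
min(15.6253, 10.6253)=10.6253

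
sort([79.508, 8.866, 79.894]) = [8.866, 79.508, 79.894]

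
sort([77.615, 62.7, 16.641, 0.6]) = [0.6, 16.641, 62.7, 77.615]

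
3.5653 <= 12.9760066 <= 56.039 True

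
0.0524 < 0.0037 False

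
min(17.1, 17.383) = 17.1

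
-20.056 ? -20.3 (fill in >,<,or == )>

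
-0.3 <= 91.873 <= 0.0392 False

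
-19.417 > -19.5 True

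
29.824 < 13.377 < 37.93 False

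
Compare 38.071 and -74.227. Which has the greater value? 38.071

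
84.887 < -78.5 False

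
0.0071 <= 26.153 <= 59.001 True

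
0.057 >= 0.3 False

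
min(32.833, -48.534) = -48.534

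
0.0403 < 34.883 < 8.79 False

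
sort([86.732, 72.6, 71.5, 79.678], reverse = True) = [86.732, 79.678, 72.6, 71.5]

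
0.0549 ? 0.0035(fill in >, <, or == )>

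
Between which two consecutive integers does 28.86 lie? 28 and 29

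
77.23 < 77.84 True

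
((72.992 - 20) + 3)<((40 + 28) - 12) True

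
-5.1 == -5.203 False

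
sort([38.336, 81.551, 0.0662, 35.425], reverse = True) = [81.551, 38.336, 35.425, 0.0662]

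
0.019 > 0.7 False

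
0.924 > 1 False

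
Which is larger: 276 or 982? 982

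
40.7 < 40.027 False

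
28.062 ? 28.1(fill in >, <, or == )<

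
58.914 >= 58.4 True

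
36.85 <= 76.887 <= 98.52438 True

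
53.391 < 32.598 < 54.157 False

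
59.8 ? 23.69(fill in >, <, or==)>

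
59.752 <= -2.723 False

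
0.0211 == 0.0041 False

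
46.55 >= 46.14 True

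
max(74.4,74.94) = 74.94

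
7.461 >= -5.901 True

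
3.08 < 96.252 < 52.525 False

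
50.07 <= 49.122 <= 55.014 False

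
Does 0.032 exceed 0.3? No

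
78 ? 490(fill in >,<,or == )<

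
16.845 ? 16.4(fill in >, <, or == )>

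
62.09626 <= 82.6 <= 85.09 True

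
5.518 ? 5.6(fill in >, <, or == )<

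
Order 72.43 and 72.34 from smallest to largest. 72.34, 72.43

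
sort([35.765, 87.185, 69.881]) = [35.765, 69.881, 87.185]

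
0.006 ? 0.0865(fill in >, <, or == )<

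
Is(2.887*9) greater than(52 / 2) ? No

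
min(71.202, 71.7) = 71.202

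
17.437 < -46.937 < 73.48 False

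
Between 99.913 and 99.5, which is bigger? 99.913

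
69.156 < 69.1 False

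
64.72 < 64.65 False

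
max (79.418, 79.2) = 79.418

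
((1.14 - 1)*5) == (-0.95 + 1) False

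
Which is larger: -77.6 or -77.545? -77.545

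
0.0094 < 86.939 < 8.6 False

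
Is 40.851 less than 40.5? No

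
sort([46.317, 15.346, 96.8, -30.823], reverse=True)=[96.8, 46.317, 15.346, -30.823]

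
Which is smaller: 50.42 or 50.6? 50.42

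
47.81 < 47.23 False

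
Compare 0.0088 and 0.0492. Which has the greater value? 0.0492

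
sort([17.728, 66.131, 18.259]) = [17.728, 18.259, 66.131]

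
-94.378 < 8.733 True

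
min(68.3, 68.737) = 68.3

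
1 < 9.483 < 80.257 True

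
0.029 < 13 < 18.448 True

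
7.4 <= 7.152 False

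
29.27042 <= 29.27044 True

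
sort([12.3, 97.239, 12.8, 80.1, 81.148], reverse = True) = [97.239, 81.148, 80.1, 12.8, 12.3]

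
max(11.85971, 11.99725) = 11.99725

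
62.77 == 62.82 False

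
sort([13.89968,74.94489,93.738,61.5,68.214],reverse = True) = [93.738,74.94489,68.214,61.5,13.89968]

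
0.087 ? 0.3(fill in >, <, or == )<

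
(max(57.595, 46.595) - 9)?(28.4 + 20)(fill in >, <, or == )>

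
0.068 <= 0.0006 False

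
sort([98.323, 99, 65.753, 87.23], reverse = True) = [99, 98.323, 87.23, 65.753]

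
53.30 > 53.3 False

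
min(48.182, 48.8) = 48.182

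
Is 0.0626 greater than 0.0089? Yes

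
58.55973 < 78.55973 True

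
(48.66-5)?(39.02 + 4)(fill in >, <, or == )>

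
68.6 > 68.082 True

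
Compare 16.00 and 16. They are equal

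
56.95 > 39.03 True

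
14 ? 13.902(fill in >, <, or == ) >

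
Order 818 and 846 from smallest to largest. 818, 846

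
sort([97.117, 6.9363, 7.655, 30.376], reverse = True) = [97.117, 30.376, 7.655, 6.9363]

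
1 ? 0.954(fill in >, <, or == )>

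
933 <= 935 True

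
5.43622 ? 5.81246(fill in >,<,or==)<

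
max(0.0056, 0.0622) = 0.0622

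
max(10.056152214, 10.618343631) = 10.618343631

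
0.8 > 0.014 True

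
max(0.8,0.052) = 0.8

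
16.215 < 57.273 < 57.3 True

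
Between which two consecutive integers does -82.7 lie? -83 and -82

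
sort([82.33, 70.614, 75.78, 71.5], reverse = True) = [82.33, 75.78, 71.5, 70.614]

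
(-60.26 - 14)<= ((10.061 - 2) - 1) True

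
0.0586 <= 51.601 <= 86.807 True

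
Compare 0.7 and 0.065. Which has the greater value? 0.7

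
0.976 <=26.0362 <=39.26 True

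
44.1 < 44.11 True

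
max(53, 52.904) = 53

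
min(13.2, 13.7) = 13.2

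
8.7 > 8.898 False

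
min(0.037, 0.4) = 0.037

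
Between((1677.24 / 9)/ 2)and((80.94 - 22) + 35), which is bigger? ((80.94 - 22) + 35)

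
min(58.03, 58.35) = 58.03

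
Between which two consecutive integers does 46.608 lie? 46 and 47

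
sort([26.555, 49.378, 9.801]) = [9.801, 26.555, 49.378]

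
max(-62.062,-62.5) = -62.062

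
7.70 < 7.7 False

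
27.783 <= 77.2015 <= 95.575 True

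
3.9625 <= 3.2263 False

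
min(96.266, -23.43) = -23.43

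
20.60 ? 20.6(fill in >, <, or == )==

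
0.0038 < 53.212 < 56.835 True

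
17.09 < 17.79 True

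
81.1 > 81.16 False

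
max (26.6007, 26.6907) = 26.6907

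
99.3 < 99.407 True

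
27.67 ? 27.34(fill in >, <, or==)>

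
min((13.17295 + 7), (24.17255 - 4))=20.17255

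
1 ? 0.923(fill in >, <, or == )>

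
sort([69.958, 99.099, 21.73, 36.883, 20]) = [20, 21.73, 36.883, 69.958, 99.099]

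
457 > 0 True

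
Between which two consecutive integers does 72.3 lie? 72 and 73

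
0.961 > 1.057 False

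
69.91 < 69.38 False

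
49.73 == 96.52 False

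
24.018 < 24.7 True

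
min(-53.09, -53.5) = -53.5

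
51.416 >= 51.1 True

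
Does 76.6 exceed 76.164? Yes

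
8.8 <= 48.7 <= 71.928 True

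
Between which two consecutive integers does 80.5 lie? 80 and 81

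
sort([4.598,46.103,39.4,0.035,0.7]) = [0.035,0.7,4.598,39.4,46.103]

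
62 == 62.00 True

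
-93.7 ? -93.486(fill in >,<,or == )<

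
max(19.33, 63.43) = 63.43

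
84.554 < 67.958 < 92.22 False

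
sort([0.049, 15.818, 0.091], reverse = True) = [15.818, 0.091, 0.049]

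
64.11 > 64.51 False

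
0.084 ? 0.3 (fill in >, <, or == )<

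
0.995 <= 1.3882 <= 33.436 True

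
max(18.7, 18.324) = 18.7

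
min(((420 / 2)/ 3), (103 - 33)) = 70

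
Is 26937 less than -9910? No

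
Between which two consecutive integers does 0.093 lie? 0 and 1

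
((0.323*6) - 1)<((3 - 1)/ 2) True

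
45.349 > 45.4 False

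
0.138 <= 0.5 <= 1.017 True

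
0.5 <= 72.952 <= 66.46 False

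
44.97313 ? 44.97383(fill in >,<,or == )<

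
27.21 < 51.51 True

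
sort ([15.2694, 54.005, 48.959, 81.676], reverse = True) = [81.676, 54.005, 48.959, 15.2694]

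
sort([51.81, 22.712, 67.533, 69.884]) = [22.712, 51.81, 67.533, 69.884]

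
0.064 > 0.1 False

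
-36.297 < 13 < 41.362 True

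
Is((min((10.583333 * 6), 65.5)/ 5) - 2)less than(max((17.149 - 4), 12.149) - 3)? No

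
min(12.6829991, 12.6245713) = 12.6245713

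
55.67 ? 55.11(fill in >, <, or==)>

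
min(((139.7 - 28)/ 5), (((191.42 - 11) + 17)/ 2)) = 22.34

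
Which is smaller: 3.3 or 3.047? 3.047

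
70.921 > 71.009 False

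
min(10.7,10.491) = 10.491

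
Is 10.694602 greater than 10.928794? No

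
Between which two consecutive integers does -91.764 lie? -92 and -91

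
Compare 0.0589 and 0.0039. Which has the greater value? 0.0589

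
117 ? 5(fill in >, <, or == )>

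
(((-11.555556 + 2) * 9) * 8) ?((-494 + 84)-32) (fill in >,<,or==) <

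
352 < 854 True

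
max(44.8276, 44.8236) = 44.8276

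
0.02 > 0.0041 True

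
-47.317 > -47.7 True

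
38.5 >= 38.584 False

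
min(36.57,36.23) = 36.23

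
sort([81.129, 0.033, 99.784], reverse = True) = [99.784, 81.129, 0.033]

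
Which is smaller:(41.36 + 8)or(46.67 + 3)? (41.36 + 8)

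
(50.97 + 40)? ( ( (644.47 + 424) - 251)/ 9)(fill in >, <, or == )>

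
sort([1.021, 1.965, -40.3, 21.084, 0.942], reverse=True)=[21.084, 1.965, 1.021, 0.942, -40.3]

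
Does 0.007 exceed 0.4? No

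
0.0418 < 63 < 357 True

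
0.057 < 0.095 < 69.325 True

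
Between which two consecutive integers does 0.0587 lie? 0 and 1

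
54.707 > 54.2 True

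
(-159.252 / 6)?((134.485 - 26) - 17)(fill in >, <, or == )<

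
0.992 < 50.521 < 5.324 False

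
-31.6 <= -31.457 True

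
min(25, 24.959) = 24.959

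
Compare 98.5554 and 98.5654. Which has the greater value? 98.5654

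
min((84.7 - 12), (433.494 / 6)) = 72.249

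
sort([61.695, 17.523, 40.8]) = [17.523, 40.8, 61.695]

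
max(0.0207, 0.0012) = 0.0207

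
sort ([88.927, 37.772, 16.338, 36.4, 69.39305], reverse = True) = [88.927, 69.39305, 37.772, 36.4, 16.338]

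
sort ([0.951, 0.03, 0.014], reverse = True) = [0.951, 0.03, 0.014]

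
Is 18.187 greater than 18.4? No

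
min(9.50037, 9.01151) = 9.01151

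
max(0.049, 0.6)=0.6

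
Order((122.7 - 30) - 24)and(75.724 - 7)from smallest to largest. ((122.7 - 30) - 24), (75.724 - 7)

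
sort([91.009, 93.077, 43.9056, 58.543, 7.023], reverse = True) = [93.077, 91.009, 58.543, 43.9056, 7.023]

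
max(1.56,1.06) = 1.56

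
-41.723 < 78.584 True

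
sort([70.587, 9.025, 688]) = [9.025, 70.587, 688]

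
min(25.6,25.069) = 25.069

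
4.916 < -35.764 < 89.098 False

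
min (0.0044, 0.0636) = 0.0044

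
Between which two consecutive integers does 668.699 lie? 668 and 669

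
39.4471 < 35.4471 False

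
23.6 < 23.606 True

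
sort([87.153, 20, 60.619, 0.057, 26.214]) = [0.057, 20, 26.214, 60.619, 87.153]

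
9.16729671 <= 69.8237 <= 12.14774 False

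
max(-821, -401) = -401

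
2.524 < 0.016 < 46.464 False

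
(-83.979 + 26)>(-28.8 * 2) False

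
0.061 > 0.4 False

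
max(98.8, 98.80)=98.80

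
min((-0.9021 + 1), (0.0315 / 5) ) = 0.0063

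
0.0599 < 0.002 False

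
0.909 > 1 False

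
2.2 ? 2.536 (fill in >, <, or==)<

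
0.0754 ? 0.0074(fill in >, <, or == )>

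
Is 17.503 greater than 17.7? No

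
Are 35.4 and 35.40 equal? Yes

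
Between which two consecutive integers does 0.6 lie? 0 and 1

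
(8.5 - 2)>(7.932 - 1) False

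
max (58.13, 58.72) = 58.72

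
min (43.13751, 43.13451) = 43.13451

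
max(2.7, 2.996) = 2.996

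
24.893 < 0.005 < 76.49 False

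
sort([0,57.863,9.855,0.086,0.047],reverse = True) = [57.863,9.855,0.086,0.047,0]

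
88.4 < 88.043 False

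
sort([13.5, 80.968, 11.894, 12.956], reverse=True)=[80.968, 13.5, 12.956, 11.894]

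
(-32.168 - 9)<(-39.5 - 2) False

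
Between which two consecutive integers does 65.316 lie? 65 and 66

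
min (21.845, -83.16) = -83.16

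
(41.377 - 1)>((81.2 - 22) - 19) True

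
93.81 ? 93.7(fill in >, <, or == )>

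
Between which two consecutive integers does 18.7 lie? 18 and 19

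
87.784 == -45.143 False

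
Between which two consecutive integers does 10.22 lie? 10 and 11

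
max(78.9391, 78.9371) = 78.9391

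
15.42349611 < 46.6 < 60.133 True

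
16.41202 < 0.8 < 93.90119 False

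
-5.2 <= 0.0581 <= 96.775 True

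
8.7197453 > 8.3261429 True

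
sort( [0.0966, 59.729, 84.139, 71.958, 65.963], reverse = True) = [84.139, 71.958, 65.963, 59.729, 0.0966]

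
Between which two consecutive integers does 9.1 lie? 9 and 10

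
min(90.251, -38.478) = -38.478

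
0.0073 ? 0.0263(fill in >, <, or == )<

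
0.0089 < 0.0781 True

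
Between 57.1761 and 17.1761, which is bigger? 57.1761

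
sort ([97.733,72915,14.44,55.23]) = [14.44,55.23,97.733,72915]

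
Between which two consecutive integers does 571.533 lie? 571 and 572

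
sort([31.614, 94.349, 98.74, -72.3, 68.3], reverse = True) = [98.74, 94.349, 68.3, 31.614, -72.3]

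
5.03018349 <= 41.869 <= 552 True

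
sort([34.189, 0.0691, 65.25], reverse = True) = [65.25, 34.189, 0.0691]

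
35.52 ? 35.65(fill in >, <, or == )<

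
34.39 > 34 True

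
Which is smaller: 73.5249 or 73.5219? 73.5219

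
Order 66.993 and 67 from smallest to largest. 66.993, 67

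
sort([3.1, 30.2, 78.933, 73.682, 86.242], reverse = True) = [86.242, 78.933, 73.682, 30.2, 3.1]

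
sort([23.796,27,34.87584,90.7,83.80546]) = [23.796,27,34.87584,83.80546,90.7]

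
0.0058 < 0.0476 True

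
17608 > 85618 False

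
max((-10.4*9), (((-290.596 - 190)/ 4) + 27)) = -93.149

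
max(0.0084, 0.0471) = 0.0471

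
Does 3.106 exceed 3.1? Yes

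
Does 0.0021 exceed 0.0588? No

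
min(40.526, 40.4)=40.4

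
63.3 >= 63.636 False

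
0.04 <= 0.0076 False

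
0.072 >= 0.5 False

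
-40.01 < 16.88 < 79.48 True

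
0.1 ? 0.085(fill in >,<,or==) >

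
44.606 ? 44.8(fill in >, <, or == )<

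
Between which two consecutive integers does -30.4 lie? -31 and -30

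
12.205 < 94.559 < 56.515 False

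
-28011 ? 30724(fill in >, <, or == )<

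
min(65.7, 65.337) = 65.337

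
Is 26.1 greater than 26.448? No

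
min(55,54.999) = 54.999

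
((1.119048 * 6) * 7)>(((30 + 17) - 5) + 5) True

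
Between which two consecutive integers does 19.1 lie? 19 and 20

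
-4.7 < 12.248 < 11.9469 False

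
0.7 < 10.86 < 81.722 True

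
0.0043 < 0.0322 True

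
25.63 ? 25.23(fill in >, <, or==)>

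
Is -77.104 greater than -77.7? Yes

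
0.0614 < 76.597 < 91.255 True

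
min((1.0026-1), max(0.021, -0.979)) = 0.0026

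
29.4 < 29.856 True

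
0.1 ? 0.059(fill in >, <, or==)>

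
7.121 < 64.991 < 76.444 True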